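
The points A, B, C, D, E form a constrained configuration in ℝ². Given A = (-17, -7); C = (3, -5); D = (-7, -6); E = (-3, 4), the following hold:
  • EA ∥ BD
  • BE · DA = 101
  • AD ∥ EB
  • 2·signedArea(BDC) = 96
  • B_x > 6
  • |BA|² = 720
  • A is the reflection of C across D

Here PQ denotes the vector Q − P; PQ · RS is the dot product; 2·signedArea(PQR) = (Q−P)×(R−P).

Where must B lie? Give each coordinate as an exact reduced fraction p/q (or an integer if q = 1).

1. B_x = 7  [EA ∥ BD ∩ AD ∥ EB]
2. B_y = 5  [EA ∥ BD ∩ AD ∥ EB]
   → B = (7, 5)

B = (7, 5)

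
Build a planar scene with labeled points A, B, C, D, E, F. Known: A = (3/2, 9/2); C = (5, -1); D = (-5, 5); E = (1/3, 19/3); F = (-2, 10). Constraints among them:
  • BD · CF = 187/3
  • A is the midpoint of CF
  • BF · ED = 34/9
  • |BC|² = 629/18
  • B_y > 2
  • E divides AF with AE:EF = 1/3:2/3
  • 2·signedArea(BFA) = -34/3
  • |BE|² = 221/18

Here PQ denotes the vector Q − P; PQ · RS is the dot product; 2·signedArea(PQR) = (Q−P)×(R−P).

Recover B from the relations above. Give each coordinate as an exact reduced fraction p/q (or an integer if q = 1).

1. B_x = 1/2  [2·signedArea(BFA) = -34/3 ∩ BF · ED = 34/9]
2. B_y = 17/6  [2·signedArea(BFA) = -34/3 ∩ BF · ED = 34/9]
   → B = (1/2, 17/6)

B = (1/2, 17/6)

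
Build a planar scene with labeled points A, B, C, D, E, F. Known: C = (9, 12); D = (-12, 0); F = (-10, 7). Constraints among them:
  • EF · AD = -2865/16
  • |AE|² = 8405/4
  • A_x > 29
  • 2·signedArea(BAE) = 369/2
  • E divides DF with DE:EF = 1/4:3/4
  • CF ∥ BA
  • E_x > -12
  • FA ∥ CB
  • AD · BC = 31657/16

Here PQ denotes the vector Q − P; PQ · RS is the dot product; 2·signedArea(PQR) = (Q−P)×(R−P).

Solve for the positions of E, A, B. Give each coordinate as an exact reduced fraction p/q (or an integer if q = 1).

A = (59/2, 89/4)
B = (97/2, 109/4)
E = (-23/2, 7/4)

1. E_x = -23/2  [E divides DF with DE:EF = 1/4:3/4]
2. E_y = 7/4  [E divides DF with DE:EF = 1/4:3/4]
   → E = (-23/2, 7/4)
3. A_x = 59/2  [line -3/2·x + -21/4·y + 2577/16 = 0 ∩ |AE|² = 8405/4]
4. A_y = 89/4  [line -3/2·x + -21/4·y + 2577/16 = 0 ∩ |AE|² = 8405/4]
   → A = (59/2, 89/4)
5. B_x = 97/2  [AD · BC = 31657/16 ∩ CF ∥ BA]
6. B_y = 109/4  [AD · BC = 31657/16 ∩ CF ∥ BA]
   → B = (97/2, 109/4)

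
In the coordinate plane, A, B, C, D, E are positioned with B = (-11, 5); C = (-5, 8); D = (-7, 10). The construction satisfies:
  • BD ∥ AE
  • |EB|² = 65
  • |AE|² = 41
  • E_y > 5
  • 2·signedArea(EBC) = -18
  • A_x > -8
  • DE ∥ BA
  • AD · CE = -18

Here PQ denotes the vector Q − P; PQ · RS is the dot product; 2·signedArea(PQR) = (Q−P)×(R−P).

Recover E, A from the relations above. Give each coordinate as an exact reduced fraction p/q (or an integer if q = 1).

A = (-7, 1)
E = (-3, 6)

1. E_x = -3  [line -3·x + 6·y + -45 = 0 ∩ |EB|² = 65]
2. E_y = 6  [line -3·x + 6·y + -45 = 0 ∩ |EB|² = 65]
   → E = (-3, 6)
3. A_x = -7  [BD ∥ AE ∩ DE ∥ BA]
4. A_y = 1  [BD ∥ AE ∩ DE ∥ BA]
   → A = (-7, 1)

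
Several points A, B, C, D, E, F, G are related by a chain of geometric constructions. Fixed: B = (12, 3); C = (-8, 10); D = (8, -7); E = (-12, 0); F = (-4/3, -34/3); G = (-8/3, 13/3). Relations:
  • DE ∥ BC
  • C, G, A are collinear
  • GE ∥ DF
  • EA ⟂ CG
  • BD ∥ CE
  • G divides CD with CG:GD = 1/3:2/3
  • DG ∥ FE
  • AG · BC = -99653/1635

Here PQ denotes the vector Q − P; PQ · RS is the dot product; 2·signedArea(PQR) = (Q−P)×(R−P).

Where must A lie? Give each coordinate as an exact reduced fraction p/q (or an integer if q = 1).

1. A_x = -2664/545  [C, G, A are collinear ∩ EA ⟂ CG]
2. A_y = 3648/545  [C, G, A are collinear ∩ EA ⟂ CG]
   → A = (-2664/545, 3648/545)

A = (-2664/545, 3648/545)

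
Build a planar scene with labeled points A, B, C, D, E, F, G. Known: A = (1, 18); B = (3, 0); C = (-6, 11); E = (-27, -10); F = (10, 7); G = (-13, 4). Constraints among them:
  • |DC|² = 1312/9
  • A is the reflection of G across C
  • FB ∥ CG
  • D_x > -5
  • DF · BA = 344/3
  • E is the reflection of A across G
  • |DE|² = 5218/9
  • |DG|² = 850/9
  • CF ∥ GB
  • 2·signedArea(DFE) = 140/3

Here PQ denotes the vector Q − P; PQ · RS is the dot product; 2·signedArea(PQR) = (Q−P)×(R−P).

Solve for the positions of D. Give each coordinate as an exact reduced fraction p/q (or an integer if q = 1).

1. D_x = -14/3  [2·signedArea(DFE) = 140/3 ∩ DF · BA = 344/3]
2. D_y = -1  [2·signedArea(DFE) = 140/3 ∩ DF · BA = 344/3]
   → D = (-14/3, -1)

D = (-14/3, -1)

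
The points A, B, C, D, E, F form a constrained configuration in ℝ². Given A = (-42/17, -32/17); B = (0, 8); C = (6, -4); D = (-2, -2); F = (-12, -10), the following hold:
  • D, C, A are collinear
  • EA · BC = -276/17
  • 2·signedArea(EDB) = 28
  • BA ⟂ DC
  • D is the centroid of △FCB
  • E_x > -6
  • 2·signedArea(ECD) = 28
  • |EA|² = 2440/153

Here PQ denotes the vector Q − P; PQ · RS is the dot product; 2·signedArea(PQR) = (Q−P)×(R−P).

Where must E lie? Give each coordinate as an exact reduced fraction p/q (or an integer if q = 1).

E = (-16/3, -14/3)

1. E_x = -16/3  [2·signedArea(ECD) = 28 ∩ 2·signedArea(EDB) = 28]
2. E_y = -14/3  [2·signedArea(ECD) = 28 ∩ 2·signedArea(EDB) = 28]
   → E = (-16/3, -14/3)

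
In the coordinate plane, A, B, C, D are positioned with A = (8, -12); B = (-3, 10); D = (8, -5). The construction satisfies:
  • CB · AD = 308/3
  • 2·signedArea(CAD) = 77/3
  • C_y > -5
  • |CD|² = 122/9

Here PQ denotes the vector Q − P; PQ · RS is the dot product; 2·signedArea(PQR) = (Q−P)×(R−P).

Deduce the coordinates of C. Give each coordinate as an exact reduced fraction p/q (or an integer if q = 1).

C = (13/3, -14/3)

1. C_x = 13/3  [CB · AD = 308/3 ∩ 2·signedArea(CAD) = 77/3]
2. C_y = -14/3  [CB · AD = 308/3 ∩ 2·signedArea(CAD) = 77/3]
   → C = (13/3, -14/3)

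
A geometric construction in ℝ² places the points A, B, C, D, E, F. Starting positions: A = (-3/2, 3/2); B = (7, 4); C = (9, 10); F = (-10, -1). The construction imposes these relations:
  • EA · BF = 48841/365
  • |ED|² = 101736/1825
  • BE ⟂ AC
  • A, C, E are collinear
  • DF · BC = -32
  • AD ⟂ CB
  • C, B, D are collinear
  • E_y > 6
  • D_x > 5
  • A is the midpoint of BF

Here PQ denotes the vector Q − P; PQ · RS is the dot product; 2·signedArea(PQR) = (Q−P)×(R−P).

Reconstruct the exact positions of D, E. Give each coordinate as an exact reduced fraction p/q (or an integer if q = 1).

D = (27/5, -4/5)
E = (1773/365, 2426/365)

1. D_x = 27/5  [C, B, D are collinear ∩ AD ⟂ CB]
2. D_y = -4/5  [C, B, D are collinear ∩ AD ⟂ CB]
   → D = (27/5, -4/5)
3. E_x = 1773/365  [A, C, E are collinear ∩ BE ⟂ AC]
4. E_y = 2426/365  [A, C, E are collinear ∩ BE ⟂ AC]
   → E = (1773/365, 2426/365)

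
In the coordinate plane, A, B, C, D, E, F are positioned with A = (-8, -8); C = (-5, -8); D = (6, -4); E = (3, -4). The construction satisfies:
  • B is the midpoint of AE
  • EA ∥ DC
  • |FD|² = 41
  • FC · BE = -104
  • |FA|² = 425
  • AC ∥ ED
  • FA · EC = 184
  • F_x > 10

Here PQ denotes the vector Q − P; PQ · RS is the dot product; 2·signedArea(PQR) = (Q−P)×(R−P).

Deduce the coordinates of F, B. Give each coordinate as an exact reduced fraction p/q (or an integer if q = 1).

1. F_x = 11  [line 8·x + 4·y + -88 = 0 ∩ |FA|² = 425]
2. F_y = 0  [line 8·x + 4·y + -88 = 0 ∩ |FA|² = 425]
   → F = (11, 0)
3. B_x = -5/2  [FC · BE = -104 ∩ B is the midpoint of AE]
4. B_y = -6  [FC · BE = -104 ∩ B is the midpoint of AE]
   → B = (-5/2, -6)

B = (-5/2, -6)
F = (11, 0)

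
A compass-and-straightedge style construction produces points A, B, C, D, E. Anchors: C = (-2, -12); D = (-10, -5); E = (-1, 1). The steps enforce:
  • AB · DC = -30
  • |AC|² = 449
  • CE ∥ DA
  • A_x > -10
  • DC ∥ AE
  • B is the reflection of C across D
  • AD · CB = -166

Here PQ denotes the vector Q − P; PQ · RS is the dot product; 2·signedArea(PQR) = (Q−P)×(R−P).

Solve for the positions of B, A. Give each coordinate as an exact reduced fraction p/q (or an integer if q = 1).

A = (-9, 8)
B = (-18, 2)

1. B_x = -18  [B is the reflection of C across D]
2. B_y = 2  [B is the reflection of C across D]
   → B = (-18, 2)
3. A_x = -9  [DC ∥ AE ∩ CE ∥ DA]
4. A_y = 8  [DC ∥ AE ∩ CE ∥ DA]
   → A = (-9, 8)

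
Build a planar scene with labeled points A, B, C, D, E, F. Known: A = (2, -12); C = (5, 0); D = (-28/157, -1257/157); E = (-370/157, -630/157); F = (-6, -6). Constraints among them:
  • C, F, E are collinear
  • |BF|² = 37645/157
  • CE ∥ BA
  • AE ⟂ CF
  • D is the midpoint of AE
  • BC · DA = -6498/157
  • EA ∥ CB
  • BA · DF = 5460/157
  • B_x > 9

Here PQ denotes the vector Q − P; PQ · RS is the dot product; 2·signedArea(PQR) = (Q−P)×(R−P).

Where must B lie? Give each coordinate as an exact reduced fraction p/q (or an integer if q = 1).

1. B_x = 1469/157  [CE ∥ BA ∩ EA ∥ CB]
2. B_y = -1254/157  [CE ∥ BA ∩ EA ∥ CB]
   → B = (1469/157, -1254/157)

B = (1469/157, -1254/157)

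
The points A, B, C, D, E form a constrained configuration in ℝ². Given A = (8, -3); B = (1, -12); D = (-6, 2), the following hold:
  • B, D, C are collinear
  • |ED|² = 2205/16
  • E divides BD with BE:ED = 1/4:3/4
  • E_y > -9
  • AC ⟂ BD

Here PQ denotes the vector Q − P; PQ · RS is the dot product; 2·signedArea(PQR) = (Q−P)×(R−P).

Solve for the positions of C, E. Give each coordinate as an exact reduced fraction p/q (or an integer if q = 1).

C = (-6/5, -38/5)
E = (-3/4, -17/2)

1. C_x = -6/5  [B, D, C are collinear ∩ AC ⟂ BD]
2. C_y = -38/5  [B, D, C are collinear ∩ AC ⟂ BD]
   → C = (-6/5, -38/5)
3. E_x = -3/4  [E divides BD with BE:ED = 1/4:3/4]
4. E_y = -17/2  [E divides BD with BE:ED = 1/4:3/4]
   → E = (-3/4, -17/2)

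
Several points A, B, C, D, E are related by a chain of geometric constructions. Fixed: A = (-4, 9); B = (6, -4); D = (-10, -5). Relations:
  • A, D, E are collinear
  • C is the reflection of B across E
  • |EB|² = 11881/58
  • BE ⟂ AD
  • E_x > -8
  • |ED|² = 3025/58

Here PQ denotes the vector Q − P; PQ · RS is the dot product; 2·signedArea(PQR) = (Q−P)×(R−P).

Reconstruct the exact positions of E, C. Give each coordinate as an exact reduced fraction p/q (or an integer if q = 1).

1. E_x = -415/58  [A, D, E are collinear ∩ BE ⟂ AD]
2. E_y = 95/58  [A, D, E are collinear ∩ BE ⟂ AD]
   → E = (-415/58, 95/58)
3. C_x = -589/29  [C is the reflection of B across E]
4. C_y = 211/29  [C is the reflection of B across E]
   → C = (-589/29, 211/29)

C = (-589/29, 211/29)
E = (-415/58, 95/58)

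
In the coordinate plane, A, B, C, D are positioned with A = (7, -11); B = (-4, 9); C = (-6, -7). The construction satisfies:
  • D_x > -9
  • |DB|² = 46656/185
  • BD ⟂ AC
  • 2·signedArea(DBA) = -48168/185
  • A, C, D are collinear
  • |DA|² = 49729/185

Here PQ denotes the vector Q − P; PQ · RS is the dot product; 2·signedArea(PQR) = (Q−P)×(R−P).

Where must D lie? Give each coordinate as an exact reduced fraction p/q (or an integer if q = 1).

1. D_x = -1604/185  [A, C, D are collinear ∩ BD ⟂ AC]
2. D_y = -1143/185  [A, C, D are collinear ∩ BD ⟂ AC]
   → D = (-1604/185, -1143/185)

D = (-1604/185, -1143/185)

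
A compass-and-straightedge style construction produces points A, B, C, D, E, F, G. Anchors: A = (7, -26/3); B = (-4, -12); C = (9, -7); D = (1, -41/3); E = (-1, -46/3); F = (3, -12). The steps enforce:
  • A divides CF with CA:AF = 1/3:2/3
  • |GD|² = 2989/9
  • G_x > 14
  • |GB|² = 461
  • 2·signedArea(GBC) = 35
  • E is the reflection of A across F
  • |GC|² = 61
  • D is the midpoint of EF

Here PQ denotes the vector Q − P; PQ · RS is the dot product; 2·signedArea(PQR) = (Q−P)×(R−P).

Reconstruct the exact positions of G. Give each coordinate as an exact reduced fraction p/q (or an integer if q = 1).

G = (15, -2)

1. G_x = 15  [line -5·x + 13·y + 101 = 0 ∩ |GD|² = 2989/9]
2. G_y = -2  [line -5·x + 13·y + 101 = 0 ∩ |GD|² = 2989/9]
   → G = (15, -2)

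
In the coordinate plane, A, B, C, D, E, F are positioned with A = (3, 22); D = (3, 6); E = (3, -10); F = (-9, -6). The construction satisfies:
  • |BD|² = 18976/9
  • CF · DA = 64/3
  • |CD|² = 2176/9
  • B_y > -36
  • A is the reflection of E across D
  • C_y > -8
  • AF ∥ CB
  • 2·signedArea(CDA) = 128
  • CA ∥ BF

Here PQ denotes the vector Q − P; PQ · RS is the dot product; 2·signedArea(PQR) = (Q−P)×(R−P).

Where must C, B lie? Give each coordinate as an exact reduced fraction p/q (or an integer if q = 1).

B = (-17, -106/3)
C = (-5, -22/3)

1. C_x = -5  [2·signedArea(CDA) = 128 ∩ CF · DA = 64/3]
2. C_y = -22/3  [2·signedArea(CDA) = 128 ∩ CF · DA = 64/3]
   → C = (-5, -22/3)
3. B_x = -17  [CA ∥ BF ∩ AF ∥ CB]
4. B_y = -106/3  [CA ∥ BF ∩ AF ∥ CB]
   → B = (-17, -106/3)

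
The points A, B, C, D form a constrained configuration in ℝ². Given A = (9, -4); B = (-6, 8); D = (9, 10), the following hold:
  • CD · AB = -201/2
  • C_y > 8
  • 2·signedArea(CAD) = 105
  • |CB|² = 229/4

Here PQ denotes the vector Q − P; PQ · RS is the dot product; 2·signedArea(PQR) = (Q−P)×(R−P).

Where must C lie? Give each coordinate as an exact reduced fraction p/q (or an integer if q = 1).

C = (3/2, 9)

1. C_x = 3/2  [2·signedArea(CAD) = 105 ∩ CD · AB = -201/2]
2. C_y = 9  [2·signedArea(CAD) = 105 ∩ CD · AB = -201/2]
   → C = (3/2, 9)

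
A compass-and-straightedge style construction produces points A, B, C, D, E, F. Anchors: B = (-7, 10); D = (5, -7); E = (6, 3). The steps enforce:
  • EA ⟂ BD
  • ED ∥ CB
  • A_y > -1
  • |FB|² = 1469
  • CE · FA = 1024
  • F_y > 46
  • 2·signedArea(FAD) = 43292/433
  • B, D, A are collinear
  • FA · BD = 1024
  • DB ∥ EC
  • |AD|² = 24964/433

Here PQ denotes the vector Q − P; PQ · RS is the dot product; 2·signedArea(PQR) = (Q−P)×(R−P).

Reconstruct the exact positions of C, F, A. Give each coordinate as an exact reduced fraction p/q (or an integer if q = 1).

1. C_x = -6  [ED ∥ CB ∩ DB ∥ EC]
2. C_y = 20  [ED ∥ CB ∩ DB ∥ EC]
   → C = (-6, 20)
3. A_x = 269/433  [B, D, A are collinear ∩ EA ⟂ BD]
4. A_y = -345/433  [B, D, A are collinear ∩ EA ⟂ BD]
   → A = (269/433, -345/433)
5. F_x = -17  [FA · BD = 1024 ∩ 2·signedArea(FAD) = 43292/433]
6. F_y = 47  [FA · BD = 1024 ∩ 2·signedArea(FAD) = 43292/433]
   → F = (-17, 47)

A = (269/433, -345/433)
C = (-6, 20)
F = (-17, 47)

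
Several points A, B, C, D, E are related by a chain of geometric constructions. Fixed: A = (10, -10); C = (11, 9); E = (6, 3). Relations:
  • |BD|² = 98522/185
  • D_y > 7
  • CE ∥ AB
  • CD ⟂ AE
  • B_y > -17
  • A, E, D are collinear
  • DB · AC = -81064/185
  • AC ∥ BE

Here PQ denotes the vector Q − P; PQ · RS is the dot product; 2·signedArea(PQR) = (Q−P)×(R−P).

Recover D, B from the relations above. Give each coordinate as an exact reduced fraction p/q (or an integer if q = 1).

B = (5, -16)
D = (878/185, 1309/185)

1. D_x = 878/185  [A, E, D are collinear ∩ CD ⟂ AE]
2. D_y = 1309/185  [A, E, D are collinear ∩ CD ⟂ AE]
   → D = (878/185, 1309/185)
3. B_x = 5  [AC ∥ BE ∩ CE ∥ AB]
4. B_y = -16  [AC ∥ BE ∩ CE ∥ AB]
   → B = (5, -16)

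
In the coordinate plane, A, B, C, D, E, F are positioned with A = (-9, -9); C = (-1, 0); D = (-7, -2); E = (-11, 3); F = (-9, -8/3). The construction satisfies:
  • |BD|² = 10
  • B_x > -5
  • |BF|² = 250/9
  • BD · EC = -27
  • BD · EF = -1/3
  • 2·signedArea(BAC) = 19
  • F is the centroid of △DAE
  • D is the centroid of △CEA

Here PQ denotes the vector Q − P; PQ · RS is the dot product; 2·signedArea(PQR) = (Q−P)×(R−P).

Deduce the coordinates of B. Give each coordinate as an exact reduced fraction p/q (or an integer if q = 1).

1. B_x = -4  [2·signedArea(BAC) = 19 ∩ BD · EF = -1/3]
2. B_y = -1  [2·signedArea(BAC) = 19 ∩ BD · EF = -1/3]
   → B = (-4, -1)

B = (-4, -1)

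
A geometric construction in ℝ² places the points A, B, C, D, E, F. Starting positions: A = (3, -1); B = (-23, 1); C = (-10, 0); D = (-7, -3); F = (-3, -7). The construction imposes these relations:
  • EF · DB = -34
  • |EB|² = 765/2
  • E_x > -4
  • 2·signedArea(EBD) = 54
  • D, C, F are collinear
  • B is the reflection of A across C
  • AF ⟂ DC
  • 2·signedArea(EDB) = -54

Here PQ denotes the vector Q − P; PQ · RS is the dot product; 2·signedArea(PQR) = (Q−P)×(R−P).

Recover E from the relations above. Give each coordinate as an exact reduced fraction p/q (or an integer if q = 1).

1. E_x = -7/2  [2·signedArea(EBD) = 54 ∩ EF · DB = -34]
2. E_y = -1/2  [2·signedArea(EBD) = 54 ∩ EF · DB = -34]
   → E = (-7/2, -1/2)

E = (-7/2, -1/2)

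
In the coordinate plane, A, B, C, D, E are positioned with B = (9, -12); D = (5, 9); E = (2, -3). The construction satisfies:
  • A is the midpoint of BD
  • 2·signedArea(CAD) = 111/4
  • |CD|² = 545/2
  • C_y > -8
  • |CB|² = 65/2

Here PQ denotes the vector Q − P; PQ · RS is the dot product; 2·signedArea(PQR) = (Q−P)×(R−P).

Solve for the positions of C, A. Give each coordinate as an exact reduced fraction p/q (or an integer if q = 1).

1. A_x = 7  [A is the midpoint of BD]
2. A_y = -3/2  [A is the midpoint of BD]
   → A = (7, -3/2)
3. C_x = 11/2  [line -21/2·x + -2·y + 171/4 = 0 ∩ |CB|² = 65/2]
4. C_y = -15/2  [line -21/2·x + -2·y + 171/4 = 0 ∩ |CB|² = 65/2]
   → C = (11/2, -15/2)

A = (7, -3/2)
C = (11/2, -15/2)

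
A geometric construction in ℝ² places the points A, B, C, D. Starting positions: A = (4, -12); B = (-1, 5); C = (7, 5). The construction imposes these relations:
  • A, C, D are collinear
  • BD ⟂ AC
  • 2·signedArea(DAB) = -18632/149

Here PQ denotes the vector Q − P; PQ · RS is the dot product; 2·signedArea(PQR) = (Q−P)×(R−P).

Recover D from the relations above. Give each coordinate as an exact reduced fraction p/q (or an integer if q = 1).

D = (1007/149, 541/149)

1. D_x = 1007/149  [A, C, D are collinear ∩ BD ⟂ AC]
2. D_y = 541/149  [A, C, D are collinear ∩ BD ⟂ AC]
   → D = (1007/149, 541/149)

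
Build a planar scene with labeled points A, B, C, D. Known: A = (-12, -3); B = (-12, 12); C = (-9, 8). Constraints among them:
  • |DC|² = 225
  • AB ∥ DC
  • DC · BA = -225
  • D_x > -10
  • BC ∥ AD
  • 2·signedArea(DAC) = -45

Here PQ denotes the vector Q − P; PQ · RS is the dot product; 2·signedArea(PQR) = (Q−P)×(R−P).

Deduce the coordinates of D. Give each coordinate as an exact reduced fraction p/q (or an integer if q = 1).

D = (-9, -7)

1. D_x = -9  [AB ∥ DC ∩ BC ∥ AD]
2. D_y = -7  [AB ∥ DC ∩ BC ∥ AD]
   → D = (-9, -7)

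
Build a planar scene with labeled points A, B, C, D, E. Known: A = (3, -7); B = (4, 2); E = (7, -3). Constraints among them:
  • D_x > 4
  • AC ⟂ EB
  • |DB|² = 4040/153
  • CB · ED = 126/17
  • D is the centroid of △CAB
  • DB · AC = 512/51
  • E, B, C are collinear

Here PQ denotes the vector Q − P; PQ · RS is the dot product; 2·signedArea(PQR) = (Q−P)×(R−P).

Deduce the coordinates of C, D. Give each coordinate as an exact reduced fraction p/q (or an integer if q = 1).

C = (131/17, -71/17)
D = (250/51, -52/17)

1. C_x = 131/17  [E, B, C are collinear ∩ AC ⟂ EB]
2. C_y = -71/17  [E, B, C are collinear ∩ AC ⟂ EB]
   → C = (131/17, -71/17)
3. D_x = 250/51  [D is the centroid of △CAB]
4. D_y = -52/17  [D is the centroid of △CAB]
   → D = (250/51, -52/17)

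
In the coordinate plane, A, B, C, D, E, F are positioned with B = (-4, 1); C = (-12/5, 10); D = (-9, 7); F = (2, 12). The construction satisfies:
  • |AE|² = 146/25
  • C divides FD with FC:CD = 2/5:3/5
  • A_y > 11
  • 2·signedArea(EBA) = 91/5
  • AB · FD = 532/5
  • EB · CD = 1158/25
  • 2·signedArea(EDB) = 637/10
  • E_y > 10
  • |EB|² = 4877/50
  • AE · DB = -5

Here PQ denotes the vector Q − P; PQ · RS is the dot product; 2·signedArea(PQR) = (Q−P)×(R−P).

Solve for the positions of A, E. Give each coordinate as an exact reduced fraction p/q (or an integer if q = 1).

1. E_x = -13/10  [2·signedArea(EDB) = 637/10 ∩ EB · CD = 1158/25]
2. E_y = 21/2  [2·signedArea(EDB) = 637/10 ∩ EB · CD = 1158/25]
   → E = (-13/10, 21/2)
3. A_x = 9/10  [AE · DB = -5 ∩ 2·signedArea(EBA) = 91/5]
4. A_y = 23/2  [AE · DB = -5 ∩ 2·signedArea(EBA) = 91/5]
   → A = (9/10, 23/2)

A = (9/10, 23/2)
E = (-13/10, 21/2)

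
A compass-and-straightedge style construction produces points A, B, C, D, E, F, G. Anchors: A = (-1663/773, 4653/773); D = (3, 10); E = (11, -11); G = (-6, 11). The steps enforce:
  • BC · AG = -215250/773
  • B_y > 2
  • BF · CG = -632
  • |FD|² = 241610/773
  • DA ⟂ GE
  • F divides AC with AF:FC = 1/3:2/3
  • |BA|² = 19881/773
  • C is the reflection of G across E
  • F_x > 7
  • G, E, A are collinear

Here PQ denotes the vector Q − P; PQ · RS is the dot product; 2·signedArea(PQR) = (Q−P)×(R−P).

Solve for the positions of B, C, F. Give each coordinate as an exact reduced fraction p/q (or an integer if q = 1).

1. C_x = 28  [C is the reflection of G across E]
2. C_y = -33  [C is the reflection of G across E]
   → C = (28, -33)
3. F_x = 6106/773  [F divides AC with AF:FC = 1/3:2/3]
4. F_y = -5401/773  [F divides AC with AF:FC = 1/3:2/3]
   → F = (6106/773, -5401/773)
5. B_x = 734/773  [line 2975/773·x + -3850/773·y + 4900/773 = 0 ∩ |BA|² = 19881/773]
6. B_y = 1551/773  [line 2975/773·x + -3850/773·y + 4900/773 = 0 ∩ |BA|² = 19881/773]
   → B = (734/773, 1551/773)

B = (734/773, 1551/773)
C = (28, -33)
F = (6106/773, -5401/773)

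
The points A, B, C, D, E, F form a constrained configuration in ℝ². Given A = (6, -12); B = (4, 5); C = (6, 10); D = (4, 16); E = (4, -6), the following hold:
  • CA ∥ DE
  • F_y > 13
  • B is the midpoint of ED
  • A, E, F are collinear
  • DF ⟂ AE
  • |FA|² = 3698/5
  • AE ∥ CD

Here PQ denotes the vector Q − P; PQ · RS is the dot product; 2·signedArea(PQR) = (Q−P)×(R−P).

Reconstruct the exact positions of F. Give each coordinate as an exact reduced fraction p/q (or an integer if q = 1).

F = (-13/5, 69/5)

1. F_x = -13/5  [A, E, F are collinear ∩ DF ⟂ AE]
2. F_y = 69/5  [A, E, F are collinear ∩ DF ⟂ AE]
   → F = (-13/5, 69/5)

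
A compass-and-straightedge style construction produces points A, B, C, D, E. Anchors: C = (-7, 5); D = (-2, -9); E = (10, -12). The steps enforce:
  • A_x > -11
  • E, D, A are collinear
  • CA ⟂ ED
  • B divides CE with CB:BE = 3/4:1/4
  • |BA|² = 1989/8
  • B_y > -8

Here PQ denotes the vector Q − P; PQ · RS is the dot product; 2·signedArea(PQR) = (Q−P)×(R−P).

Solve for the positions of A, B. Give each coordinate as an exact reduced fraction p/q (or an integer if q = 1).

A = (-10, -7)
B = (23/4, -31/4)

1. A_x = -10  [E, D, A are collinear ∩ CA ⟂ ED]
2. A_y = -7  [E, D, A are collinear ∩ CA ⟂ ED]
   → A = (-10, -7)
3. B_x = 23/4  [B divides CE with CB:BE = 3/4:1/4]
4. B_y = -31/4  [B divides CE with CB:BE = 3/4:1/4]
   → B = (23/4, -31/4)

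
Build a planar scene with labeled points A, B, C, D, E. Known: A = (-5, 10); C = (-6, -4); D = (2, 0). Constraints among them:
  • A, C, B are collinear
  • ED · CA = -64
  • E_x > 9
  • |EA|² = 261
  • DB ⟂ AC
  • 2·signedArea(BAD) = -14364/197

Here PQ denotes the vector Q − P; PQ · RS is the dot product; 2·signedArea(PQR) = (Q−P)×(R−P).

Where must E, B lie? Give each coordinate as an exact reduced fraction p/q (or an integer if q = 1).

B = (-1118/197, 108/197)
E = (10, 4)

1. E_x = 10  [line -1·x + -14·y + 66 = 0 ∩ |EA|² = 261]
2. E_y = 4  [line -1·x + -14·y + 66 = 0 ∩ |EA|² = 261]
   → E = (10, 4)
3. B_x = -1118/197  [A, C, B are collinear ∩ DB ⟂ AC]
4. B_y = 108/197  [A, C, B are collinear ∩ DB ⟂ AC]
   → B = (-1118/197, 108/197)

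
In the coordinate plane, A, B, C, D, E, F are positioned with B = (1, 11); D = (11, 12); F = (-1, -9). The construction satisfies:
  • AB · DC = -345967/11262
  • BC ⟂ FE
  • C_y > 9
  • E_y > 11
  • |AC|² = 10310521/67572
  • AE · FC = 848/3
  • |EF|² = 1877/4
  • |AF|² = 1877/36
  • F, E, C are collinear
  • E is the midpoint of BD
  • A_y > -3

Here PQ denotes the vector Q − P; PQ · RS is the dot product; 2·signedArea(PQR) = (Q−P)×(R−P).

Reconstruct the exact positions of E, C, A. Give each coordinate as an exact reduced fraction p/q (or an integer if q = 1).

1. E_x = 6  [E is the midpoint of BD]
2. E_y = 23/2  [E is the midpoint of BD]
   → E = (6, 23/2)
3. C_x = 9995/1877  [F, E, C are collinear ∩ BC ⟂ FE]
4. C_y = 17875/1877  [F, E, C are collinear ∩ BC ⟂ FE]
   → C = (9995/1877, 17875/1877)
5. A_x = 4/3  [AB · DC = -345967/11262 ∩ AE · FC = 848/3]
6. A_y = -13/6  [AB · DC = -345967/11262 ∩ AE · FC = 848/3]
   → A = (4/3, -13/6)

A = (4/3, -13/6)
C = (9995/1877, 17875/1877)
E = (6, 23/2)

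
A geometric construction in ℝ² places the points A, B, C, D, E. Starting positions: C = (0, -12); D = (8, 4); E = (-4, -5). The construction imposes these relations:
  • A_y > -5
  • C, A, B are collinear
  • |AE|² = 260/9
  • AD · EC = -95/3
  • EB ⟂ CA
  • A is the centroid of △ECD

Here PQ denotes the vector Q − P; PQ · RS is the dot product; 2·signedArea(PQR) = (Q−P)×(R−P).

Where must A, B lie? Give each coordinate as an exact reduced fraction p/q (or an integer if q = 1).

A = (4/3, -13/3)
B = (116/109, -641/109)

1. A_x = 4/3  [A is the centroid of △ECD]
2. A_y = -13/3  [A is the centroid of △ECD]
   → A = (4/3, -13/3)
3. B_x = 116/109  [C, A, B are collinear ∩ EB ⟂ CA]
4. B_y = -641/109  [C, A, B are collinear ∩ EB ⟂ CA]
   → B = (116/109, -641/109)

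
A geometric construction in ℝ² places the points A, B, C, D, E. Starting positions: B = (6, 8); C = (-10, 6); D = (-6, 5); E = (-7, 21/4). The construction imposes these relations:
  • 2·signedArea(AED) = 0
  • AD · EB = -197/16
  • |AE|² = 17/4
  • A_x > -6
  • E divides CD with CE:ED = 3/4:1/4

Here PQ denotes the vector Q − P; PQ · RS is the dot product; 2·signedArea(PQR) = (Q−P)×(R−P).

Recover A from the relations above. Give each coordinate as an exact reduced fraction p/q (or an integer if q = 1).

1. A_x = -5  [2·signedArea(AED) = 0 ∩ AD · EB = -197/16]
2. A_y = 19/4  [2·signedArea(AED) = 0 ∩ AD · EB = -197/16]
   → A = (-5, 19/4)

A = (-5, 19/4)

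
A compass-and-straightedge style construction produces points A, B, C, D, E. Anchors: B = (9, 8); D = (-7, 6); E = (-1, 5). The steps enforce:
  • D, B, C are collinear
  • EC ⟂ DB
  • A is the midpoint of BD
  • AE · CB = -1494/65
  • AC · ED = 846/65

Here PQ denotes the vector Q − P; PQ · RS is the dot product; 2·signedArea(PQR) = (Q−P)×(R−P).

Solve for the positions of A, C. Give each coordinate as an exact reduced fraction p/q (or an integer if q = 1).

1. A_x = 1  [A is the midpoint of BD]
2. A_y = 7  [A is the midpoint of BD]
   → A = (1, 7)
3. C_x = -79/65  [D, B, C are collinear ∩ EC ⟂ DB]
4. C_y = 437/65  [D, B, C are collinear ∩ EC ⟂ DB]
   → C = (-79/65, 437/65)

A = (1, 7)
C = (-79/65, 437/65)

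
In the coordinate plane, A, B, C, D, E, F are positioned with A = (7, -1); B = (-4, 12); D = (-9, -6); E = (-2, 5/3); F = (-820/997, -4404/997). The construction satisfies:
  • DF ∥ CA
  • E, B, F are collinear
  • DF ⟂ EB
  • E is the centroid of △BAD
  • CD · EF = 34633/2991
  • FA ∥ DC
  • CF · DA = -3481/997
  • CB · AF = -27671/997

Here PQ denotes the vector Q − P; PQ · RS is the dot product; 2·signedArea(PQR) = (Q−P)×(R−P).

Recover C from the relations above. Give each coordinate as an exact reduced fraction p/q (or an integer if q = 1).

C = (-1174/997, -2575/997)

1. C_x = -1174/997  [DF ∥ CA ∩ FA ∥ DC]
2. C_y = -2575/997  [DF ∥ CA ∩ FA ∥ DC]
   → C = (-1174/997, -2575/997)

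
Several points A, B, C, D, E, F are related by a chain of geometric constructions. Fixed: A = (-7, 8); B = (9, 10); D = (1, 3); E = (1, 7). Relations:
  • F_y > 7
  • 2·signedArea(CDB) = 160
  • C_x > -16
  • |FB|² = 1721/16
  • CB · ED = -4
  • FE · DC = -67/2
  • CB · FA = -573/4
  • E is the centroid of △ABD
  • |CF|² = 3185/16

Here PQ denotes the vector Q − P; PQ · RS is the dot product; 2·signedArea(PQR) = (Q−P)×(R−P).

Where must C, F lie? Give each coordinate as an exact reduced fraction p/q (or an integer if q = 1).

C = (-15, 9)
F = (-1, 29/4)

1. C_x = -15  [CB · ED = -4 ∩ 2·signedArea(CDB) = 160]
2. C_y = 9  [CB · ED = -4 ∩ 2·signedArea(CDB) = 160]
   → C = (-15, 9)
3. F_x = -1  [FE · DC = -67/2 ∩ CB · FA = -573/4]
4. F_y = 29/4  [FE · DC = -67/2 ∩ CB · FA = -573/4]
   → F = (-1, 29/4)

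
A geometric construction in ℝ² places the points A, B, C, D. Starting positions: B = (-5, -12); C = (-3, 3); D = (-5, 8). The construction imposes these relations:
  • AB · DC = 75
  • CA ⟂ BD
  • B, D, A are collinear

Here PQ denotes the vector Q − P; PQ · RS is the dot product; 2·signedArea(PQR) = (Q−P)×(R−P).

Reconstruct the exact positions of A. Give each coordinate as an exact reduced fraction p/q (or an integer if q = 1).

1. A_x = -5  [B, D, A are collinear ∩ CA ⟂ BD]
2. A_y = 3  [B, D, A are collinear ∩ CA ⟂ BD]
   → A = (-5, 3)

A = (-5, 3)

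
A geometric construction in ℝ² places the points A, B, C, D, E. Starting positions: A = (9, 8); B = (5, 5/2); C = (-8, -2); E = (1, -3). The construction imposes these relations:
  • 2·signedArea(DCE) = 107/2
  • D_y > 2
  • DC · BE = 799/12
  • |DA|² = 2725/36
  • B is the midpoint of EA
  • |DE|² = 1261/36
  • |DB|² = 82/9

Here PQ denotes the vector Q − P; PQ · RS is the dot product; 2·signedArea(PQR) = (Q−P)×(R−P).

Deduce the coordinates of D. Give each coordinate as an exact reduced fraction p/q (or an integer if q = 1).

D = (2, 17/6)

1. D_x = 2  [DC · BE = 799/12 ∩ 2·signedArea(DCE) = 107/2]
2. D_y = 17/6  [DC · BE = 799/12 ∩ 2·signedArea(DCE) = 107/2]
   → D = (2, 17/6)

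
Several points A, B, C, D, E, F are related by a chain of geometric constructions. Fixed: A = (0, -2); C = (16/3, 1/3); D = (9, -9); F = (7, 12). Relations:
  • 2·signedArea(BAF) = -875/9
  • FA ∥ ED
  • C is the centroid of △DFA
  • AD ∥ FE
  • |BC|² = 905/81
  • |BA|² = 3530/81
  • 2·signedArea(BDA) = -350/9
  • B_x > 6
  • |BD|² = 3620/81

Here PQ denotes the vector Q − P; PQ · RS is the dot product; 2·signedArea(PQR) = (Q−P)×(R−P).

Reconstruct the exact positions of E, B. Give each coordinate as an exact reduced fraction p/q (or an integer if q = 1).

1. E_x = 16  [FA ∥ ED ∩ AD ∥ FE]
2. E_y = 5  [FA ∥ ED ∩ AD ∥ FE]
   → E = (16, 5)
3. B_x = 59/9  [2·signedArea(BAF) = -875/9 ∩ 2·signedArea(BDA) = -350/9]
4. B_y = -25/9  [2·signedArea(BAF) = -875/9 ∩ 2·signedArea(BDA) = -350/9]
   → B = (59/9, -25/9)

B = (59/9, -25/9)
E = (16, 5)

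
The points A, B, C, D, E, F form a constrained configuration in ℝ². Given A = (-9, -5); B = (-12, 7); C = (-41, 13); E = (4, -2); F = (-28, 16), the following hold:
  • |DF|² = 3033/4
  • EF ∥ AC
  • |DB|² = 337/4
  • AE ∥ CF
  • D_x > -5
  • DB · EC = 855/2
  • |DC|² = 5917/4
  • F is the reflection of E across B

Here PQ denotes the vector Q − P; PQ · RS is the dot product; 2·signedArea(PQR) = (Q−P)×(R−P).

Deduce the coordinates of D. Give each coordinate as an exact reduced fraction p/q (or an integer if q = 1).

D = (-4, 5/2)

1. D_x = -4  [line 45·x + -15·y + 435/2 = 0 ∩ |DC|² = 5917/4]
2. D_y = 5/2  [line 45·x + -15·y + 435/2 = 0 ∩ |DC|² = 5917/4]
   → D = (-4, 5/2)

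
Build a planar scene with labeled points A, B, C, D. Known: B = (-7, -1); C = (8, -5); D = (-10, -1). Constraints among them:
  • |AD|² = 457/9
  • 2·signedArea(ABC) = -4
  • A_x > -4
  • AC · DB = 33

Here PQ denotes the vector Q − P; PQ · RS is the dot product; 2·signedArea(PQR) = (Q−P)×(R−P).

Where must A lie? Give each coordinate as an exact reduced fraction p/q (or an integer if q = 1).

1. A_x = -3  [AC · DB = 33 ∩ 2·signedArea(ABC) = -4]
2. A_y = -7/3  [AC · DB = 33 ∩ 2·signedArea(ABC) = -4]
   → A = (-3, -7/3)

A = (-3, -7/3)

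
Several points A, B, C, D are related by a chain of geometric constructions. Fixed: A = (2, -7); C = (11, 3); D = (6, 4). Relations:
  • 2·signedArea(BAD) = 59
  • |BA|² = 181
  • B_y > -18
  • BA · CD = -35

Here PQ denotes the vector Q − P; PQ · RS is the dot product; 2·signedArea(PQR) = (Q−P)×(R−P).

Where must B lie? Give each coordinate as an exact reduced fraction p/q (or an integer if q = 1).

B = (-7, -17)

1. B_x = -7  [2·signedArea(BAD) = 59 ∩ BA · CD = -35]
2. B_y = -17  [2·signedArea(BAD) = 59 ∩ BA · CD = -35]
   → B = (-7, -17)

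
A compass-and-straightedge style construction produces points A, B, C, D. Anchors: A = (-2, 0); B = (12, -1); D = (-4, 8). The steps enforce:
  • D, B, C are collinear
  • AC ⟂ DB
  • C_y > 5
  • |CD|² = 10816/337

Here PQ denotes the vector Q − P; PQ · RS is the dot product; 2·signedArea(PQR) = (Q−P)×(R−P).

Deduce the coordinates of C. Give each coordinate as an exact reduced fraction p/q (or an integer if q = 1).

C = (316/337, 1760/337)

1. C_x = 316/337  [D, B, C are collinear ∩ AC ⟂ DB]
2. C_y = 1760/337  [D, B, C are collinear ∩ AC ⟂ DB]
   → C = (316/337, 1760/337)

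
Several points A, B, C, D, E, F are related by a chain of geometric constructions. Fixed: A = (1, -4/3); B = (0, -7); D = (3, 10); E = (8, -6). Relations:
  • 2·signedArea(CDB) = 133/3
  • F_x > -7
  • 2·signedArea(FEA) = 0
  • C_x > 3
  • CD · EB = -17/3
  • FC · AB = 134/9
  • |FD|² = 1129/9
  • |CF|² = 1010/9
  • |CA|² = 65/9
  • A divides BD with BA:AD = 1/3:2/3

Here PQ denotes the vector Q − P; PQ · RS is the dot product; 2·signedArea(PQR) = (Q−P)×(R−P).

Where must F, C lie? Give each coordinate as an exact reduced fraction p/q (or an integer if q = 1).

1. C_x = 11/3  [2·signedArea(CDB) = 133/3 ∩ CD · EB = -17/3]
2. C_y = -1  [2·signedArea(CDB) = 133/3 ∩ CD · EB = -17/3]
   → C = (11/3, -1)
3. F_x = -6  [2·signedArea(FEA) = 0 ∩ FC · AB = 134/9]
4. F_y = 10/3  [2·signedArea(FEA) = 0 ∩ FC · AB = 134/9]
   → F = (-6, 10/3)

C = (11/3, -1)
F = (-6, 10/3)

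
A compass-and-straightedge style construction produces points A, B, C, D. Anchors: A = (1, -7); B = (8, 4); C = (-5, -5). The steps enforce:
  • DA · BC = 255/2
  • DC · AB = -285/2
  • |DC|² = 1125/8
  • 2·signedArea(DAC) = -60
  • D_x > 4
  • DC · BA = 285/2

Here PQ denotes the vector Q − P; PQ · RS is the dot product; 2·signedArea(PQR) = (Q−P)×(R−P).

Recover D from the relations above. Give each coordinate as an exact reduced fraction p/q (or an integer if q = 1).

1. D_x = 19/4  [DA · BC = 255/2 ∩ DC · AB = -285/2]
2. D_y = 7/4  [DA · BC = 255/2 ∩ DC · AB = -285/2]
   → D = (19/4, 7/4)

D = (19/4, 7/4)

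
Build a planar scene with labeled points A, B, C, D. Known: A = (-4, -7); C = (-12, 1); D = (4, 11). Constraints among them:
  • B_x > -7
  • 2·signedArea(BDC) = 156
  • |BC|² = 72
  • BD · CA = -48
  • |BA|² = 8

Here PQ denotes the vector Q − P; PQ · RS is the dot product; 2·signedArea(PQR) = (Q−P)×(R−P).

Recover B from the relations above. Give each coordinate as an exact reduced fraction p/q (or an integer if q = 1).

B = (-6, -5)

1. B_x = -6  [BD · CA = -48 ∩ 2·signedArea(BDC) = 156]
2. B_y = -5  [BD · CA = -48 ∩ 2·signedArea(BDC) = 156]
   → B = (-6, -5)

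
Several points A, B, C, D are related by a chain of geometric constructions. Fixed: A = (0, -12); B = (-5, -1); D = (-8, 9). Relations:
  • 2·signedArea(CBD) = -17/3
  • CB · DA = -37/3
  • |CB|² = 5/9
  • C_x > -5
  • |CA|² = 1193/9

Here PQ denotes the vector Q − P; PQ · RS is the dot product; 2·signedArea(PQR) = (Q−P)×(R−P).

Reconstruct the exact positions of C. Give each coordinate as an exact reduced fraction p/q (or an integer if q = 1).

1. C_x = -13/3  [2·signedArea(CBD) = -17/3 ∩ CB · DA = -37/3]
2. C_y = -4/3  [2·signedArea(CBD) = -17/3 ∩ CB · DA = -37/3]
   → C = (-13/3, -4/3)

C = (-13/3, -4/3)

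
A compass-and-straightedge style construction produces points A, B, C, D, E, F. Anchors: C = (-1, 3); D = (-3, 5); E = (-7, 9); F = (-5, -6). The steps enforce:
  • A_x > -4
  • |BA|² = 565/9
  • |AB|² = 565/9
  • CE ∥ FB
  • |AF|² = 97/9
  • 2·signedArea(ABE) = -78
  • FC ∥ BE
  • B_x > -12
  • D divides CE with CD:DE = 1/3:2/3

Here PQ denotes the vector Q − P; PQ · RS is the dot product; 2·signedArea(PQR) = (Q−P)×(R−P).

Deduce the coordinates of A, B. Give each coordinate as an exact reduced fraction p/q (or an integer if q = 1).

1. B_x = -11  [FC ∥ BE ∩ CE ∥ FB]
2. B_y = 0  [FC ∥ BE ∩ CE ∥ FB]
   → B = (-11, 0)
3. A_x = -11/3  [line -9·x + 4·y + -21 = 0 ∩ |AF|² = 97/9]
4. A_y = -3  [line -9·x + 4·y + -21 = 0 ∩ |AF|² = 97/9]
   → A = (-11/3, -3)

A = (-11/3, -3)
B = (-11, 0)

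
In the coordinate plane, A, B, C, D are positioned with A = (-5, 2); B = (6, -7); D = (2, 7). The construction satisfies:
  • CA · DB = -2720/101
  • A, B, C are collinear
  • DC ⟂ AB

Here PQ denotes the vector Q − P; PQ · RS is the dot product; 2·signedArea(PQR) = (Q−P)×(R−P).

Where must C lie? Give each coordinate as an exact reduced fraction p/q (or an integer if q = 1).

C = (-329/101, 58/101)

1. C_x = -329/101  [A, B, C are collinear ∩ DC ⟂ AB]
2. C_y = 58/101  [A, B, C are collinear ∩ DC ⟂ AB]
   → C = (-329/101, 58/101)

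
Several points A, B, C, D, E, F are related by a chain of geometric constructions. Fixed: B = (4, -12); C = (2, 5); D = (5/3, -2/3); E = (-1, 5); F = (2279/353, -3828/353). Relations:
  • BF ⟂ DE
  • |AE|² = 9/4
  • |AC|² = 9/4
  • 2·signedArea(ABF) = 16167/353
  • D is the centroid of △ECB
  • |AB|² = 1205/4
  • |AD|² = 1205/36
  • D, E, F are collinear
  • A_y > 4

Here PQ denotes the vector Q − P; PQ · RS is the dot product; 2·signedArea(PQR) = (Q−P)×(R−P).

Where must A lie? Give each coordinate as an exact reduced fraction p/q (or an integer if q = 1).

A = (1/2, 5)

1. A_x = 1/2  [line -408/353·x + 867/353·y + -4131/353 = 0 ∩ |AD|² = 1205/36]
2. A_y = 5  [line -408/353·x + 867/353·y + -4131/353 = 0 ∩ |AD|² = 1205/36]
   → A = (1/2, 5)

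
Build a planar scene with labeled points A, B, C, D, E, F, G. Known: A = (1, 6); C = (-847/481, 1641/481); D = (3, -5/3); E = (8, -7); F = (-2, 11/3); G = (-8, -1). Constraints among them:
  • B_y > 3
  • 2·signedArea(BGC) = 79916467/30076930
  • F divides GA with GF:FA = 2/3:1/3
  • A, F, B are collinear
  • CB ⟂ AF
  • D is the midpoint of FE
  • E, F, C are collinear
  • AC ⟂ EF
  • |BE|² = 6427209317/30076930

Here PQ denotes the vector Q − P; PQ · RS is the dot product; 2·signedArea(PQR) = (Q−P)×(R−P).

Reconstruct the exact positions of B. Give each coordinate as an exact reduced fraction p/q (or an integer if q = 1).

1. B_x = -123473/62530  [A, F, B are collinear ∩ CB ⟂ AF]
2. B_y = 230511/62530  [A, F, B are collinear ∩ CB ⟂ AF]
   → B = (-123473/62530, 230511/62530)

B = (-123473/62530, 230511/62530)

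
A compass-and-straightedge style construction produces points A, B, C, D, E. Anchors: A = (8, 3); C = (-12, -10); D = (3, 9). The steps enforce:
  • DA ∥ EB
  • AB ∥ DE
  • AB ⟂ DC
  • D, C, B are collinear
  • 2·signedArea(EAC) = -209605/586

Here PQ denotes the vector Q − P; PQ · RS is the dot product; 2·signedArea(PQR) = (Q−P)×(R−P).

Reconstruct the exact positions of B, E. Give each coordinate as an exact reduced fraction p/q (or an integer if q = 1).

B = (1173/586, 4533/586)
E = (-1757/586, 8049/586)

1. B_x = 1173/586  [D, C, B are collinear ∩ AB ⟂ DC]
2. B_y = 4533/586  [D, C, B are collinear ∩ AB ⟂ DC]
   → B = (1173/586, 4533/586)
3. E_x = -1757/586  [DA ∥ EB ∩ AB ∥ DE]
4. E_y = 8049/586  [DA ∥ EB ∩ AB ∥ DE]
   → E = (-1757/586, 8049/586)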